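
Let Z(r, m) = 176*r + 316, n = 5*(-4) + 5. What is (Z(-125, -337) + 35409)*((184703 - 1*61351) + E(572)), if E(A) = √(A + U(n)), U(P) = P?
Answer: 1693006200 + 13725*√557 ≈ 1.6933e+9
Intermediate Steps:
n = -15 (n = -20 + 5 = -15)
Z(r, m) = 316 + 176*r
E(A) = √(-15 + A) (E(A) = √(A - 15) = √(-15 + A))
(Z(-125, -337) + 35409)*((184703 - 1*61351) + E(572)) = ((316 + 176*(-125)) + 35409)*((184703 - 1*61351) + √(-15 + 572)) = ((316 - 22000) + 35409)*((184703 - 61351) + √557) = (-21684 + 35409)*(123352 + √557) = 13725*(123352 + √557) = 1693006200 + 13725*√557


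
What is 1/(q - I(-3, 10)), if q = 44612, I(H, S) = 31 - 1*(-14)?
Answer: 1/44567 ≈ 2.2438e-5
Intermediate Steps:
I(H, S) = 45 (I(H, S) = 31 + 14 = 45)
1/(q - I(-3, 10)) = 1/(44612 - 1*45) = 1/(44612 - 45) = 1/44567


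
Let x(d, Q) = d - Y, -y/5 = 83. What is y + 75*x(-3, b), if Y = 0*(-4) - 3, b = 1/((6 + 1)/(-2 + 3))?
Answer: -415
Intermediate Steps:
y = -415 (y = -5*83 = -415)
b = ⅐ (b = 1/(7/1) = 1/(7*1) = 1/7 = ⅐ ≈ 0.14286)
Y = -3 (Y = 0 - 3 = -3)
x(d, Q) = 3 + d (x(d, Q) = d - 1*(-3) = d + 3 = 3 + d)
y + 75*x(-3, b) = -415 + 75*(3 - 3) = -415 + 75*0 = -415 + 0 = -415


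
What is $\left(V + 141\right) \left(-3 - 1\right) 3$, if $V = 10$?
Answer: $-1812$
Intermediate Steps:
$\left(V + 141\right) \left(-3 - 1\right) 3 = \left(10 + 141\right) \left(-3 - 1\right) 3 = 151 \left(\left(-4\right) 3\right) = 151 \left(-12\right) = -1812$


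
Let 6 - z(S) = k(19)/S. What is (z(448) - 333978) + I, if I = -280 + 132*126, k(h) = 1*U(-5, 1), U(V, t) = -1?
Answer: -142293759/448 ≈ -3.1762e+5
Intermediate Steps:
k(h) = -1 (k(h) = 1*(-1) = -1)
I = 16352 (I = -280 + 16632 = 16352)
z(S) = 6 + 1/S (z(S) = 6 - (-1)/S = 6 + 1/S)
(z(448) - 333978) + I = ((6 + 1/448) - 333978) + 16352 = (2689/448 - 333978) + 16352 = -149619455/448 + 16352 = -142293759/448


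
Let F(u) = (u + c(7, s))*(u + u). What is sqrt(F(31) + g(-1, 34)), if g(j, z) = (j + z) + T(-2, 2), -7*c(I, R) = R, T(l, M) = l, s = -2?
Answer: sqrt(96565)/7 ≈ 44.393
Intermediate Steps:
c(I, R) = -R/7
g(j, z) = -2 + j + z (g(j, z) = (j + z) - 2 = -2 + j + z)
F(u) = 2*u*(2/7 + u) (F(u) = (u - 1/7*(-2))*(u + u) = (u + 2/7)*(2*u) = (2/7 + u)*(2*u) = 2*u*(2/7 + u))
sqrt(F(31) + g(-1, 34)) = sqrt((2/7)*31*(2 + 7*31) + (-2 - 1 + 34)) = sqrt((2/7)*31*(2 + 217) + 31) = sqrt((2/7)*31*219 + 31) = sqrt(13578/7 + 31) = sqrt(13795/7) = sqrt(96565)/7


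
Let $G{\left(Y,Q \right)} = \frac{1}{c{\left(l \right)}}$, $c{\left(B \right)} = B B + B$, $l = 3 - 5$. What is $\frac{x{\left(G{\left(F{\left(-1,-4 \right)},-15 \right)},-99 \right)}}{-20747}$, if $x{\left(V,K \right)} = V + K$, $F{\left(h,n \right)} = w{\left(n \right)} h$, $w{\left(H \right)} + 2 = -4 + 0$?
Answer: $\frac{197}{41494} \approx 0.0047477$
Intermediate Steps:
$w{\left(H \right)} = -6$ ($w{\left(H \right)} = -2 + \left(-4 + 0\right) = -2 - 4 = -6$)
$l = -2$ ($l = 3 - 5 = -2$)
$c{\left(B \right)} = B + B^{2}$ ($c{\left(B \right)} = B^{2} + B = B + B^{2}$)
$F{\left(h,n \right)} = - 6 h$
$G{\left(Y,Q \right)} = \frac{1}{2}$ ($G{\left(Y,Q \right)} = \frac{1}{\left(-2\right) \left(1 - 2\right)} = \frac{1}{\left(-2\right) \left(-1\right)} = \frac{1}{2}$)
$x{\left(V,K \right)} = K + V$
$\frac{x{\left(G{\left(F{\left(-1,-4 \right)},-15 \right)},-99 \right)}}{-20747} = \frac{-99 + \frac{1}{2}}{-20747} = \left(- \frac{197}{2}\right) \left(- \frac{1}{20747}\right) = \frac{197}{41494}$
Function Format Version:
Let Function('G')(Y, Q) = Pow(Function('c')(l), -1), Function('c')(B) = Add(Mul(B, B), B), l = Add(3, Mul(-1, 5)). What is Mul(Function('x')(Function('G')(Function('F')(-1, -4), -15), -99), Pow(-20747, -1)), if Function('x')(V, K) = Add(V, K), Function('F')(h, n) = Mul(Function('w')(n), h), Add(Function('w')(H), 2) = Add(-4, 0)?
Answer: Rational(197, 41494) ≈ 0.0047477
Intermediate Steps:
Function('w')(H) = -6 (Function('w')(H) = Add(-2, Add(-4, 0)) = Add(-2, -4) = -6)
l = -2 (l = Add(3, -5) = -2)
Function('c')(B) = Add(B, Pow(B, 2)) (Function('c')(B) = Add(Pow(B, 2), B) = Add(B, Pow(B, 2)))
Function('F')(h, n) = Mul(-6, h)
Function('G')(Y, Q) = Rational(1, 2) (Function('G')(Y, Q) = Pow(Mul(-2, Add(1, -2)), -1) = Pow(Mul(-2, -1), -1) = Pow(2, -1) = Rational(1, 2))
Function('x')(V, K) = Add(K, V)
Mul(Function('x')(Function('G')(Function('F')(-1, -4), -15), -99), Pow(-20747, -1)) = Mul(Add(-99, Rational(1, 2)), Pow(-20747, -1)) = Mul(Rational(-197, 2), Rational(-1, 20747)) = Rational(197, 41494)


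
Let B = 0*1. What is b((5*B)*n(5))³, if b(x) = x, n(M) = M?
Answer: 0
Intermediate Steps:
B = 0
b((5*B)*n(5))³ = ((5*0)*5)³ = (0*5)³ = 0³ = 0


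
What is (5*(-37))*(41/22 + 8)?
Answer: -40145/22 ≈ -1824.8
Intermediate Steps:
(5*(-37))*(41/22 + 8) = -185*(41*(1/22) + 8) = -185*(41/22 + 8) = -185*217/22 = -40145/22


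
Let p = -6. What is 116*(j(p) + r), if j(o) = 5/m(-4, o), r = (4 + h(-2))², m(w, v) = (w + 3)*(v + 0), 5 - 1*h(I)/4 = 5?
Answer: 5858/3 ≈ 1952.7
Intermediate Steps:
h(I) = 0 (h(I) = 20 - 4*5 = 20 - 20 = 0)
m(w, v) = v*(3 + w) (m(w, v) = (3 + w)*v = v*(3 + w))
r = 16 (r = (4 + 0)² = 4² = 16)
j(o) = -5/o (j(o) = 5/((o*(3 - 4))) = 5/((o*(-1))) = 5/((-o)) = 5*(-1/o) = -5/o)
116*(j(p) + r) = 116*(-5/(-6) + 16) = 116*(-5*(-⅙) + 16) = 116*(⅚ + 16) = 116*(101/6) = 5858/3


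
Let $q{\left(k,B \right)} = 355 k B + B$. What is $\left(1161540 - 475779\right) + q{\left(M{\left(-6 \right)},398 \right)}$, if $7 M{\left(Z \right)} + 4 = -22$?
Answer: $\frac{1129573}{7} \approx 1.6137 \cdot 10^{5}$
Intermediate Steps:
$M{\left(Z \right)} = - \frac{26}{7}$ ($M{\left(Z \right)} = - \frac{4}{7} + \frac{1}{7} \left(-22\right) = - \frac{4}{7} - \frac{22}{7} = - \frac{26}{7}$)
$q{\left(k,B \right)} = B + 355 B k$ ($q{\left(k,B \right)} = 355 B k + B = B + 355 B k$)
$\left(1161540 - 475779\right) + q{\left(M{\left(-6 \right)},398 \right)} = \left(1161540 - 475779\right) + 398 \left(1 + 355 \left(- \frac{26}{7}\right)\right) = 685761 + 398 \left(1 - \frac{9230}{7}\right) = 685761 + 398 \left(- \frac{9223}{7}\right) = 685761 - \frac{3670754}{7} = \frac{1129573}{7}$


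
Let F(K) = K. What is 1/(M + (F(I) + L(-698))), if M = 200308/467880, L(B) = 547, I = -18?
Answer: 116970/61927207 ≈ 0.0018888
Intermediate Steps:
M = 50077/116970 (M = 200308*(1/467880) = 50077/116970 ≈ 0.42812)
1/(M + (F(I) + L(-698))) = 1/(50077/116970 + (-18 + 547)) = 1/(50077/116970 + 529) = 1/(61927207/116970) = 116970/61927207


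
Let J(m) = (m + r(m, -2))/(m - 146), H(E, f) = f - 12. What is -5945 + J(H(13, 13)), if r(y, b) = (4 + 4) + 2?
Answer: -862036/145 ≈ -5945.1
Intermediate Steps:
H(E, f) = -12 + f
r(y, b) = 10 (r(y, b) = 8 + 2 = 10)
J(m) = (10 + m)/(-146 + m) (J(m) = (m + 10)/(m - 146) = (10 + m)/(-146 + m))
-5945 + J(H(13, 13)) = -5945 + (10 + (-12 + 13))/(-146 + (-12 + 13)) = -5945 + (10 + 1)/(-146 + 1) = -5945 + 11/(-145) = -5945 - 1/145*11 = -5945 - 11/145 = -862036/145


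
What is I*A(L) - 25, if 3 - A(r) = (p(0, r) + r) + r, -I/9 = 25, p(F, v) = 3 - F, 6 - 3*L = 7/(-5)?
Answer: 1085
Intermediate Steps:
L = 37/15 (L = 2 - 7/(3*(-5)) = 2 - 7*(-1)/(3*5) = 2 - 1/3*(-7/5) = 2 + 7/15 = 37/15 ≈ 2.4667)
I = -225 (I = -9*25 = -225)
A(r) = -2*r (A(r) = 3 - (((3 - 1*0) + r) + r) = 3 - (((3 + 0) + r) + r) = 3 - ((3 + r) + r) = 3 - (3 + 2*r) = 3 + (-3 - 2*r) = -2*r)
I*A(L) - 25 = -(-450)*37/15 - 25 = -225*(-74/15) - 25 = 1110 - 25 = 1085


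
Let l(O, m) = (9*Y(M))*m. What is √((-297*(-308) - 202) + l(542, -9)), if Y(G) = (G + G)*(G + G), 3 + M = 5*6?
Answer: I*√144922 ≈ 380.69*I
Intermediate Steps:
M = 27 (M = -3 + 5*6 = -3 + 30 = 27)
Y(G) = 4*G² (Y(G) = (2*G)*(2*G) = 4*G²)
l(O, m) = 26244*m (l(O, m) = (9*(4*27²))*m = (9*(4*729))*m = (9*2916)*m = 26244*m)
√((-297*(-308) - 202) + l(542, -9)) = √((-297*(-308) - 202) + 26244*(-9)) = √((91476 - 202) - 236196) = √(91274 - 236196) = √(-144922) = I*√144922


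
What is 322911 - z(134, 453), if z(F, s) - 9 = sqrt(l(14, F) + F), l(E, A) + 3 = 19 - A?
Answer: 322898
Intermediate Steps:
l(E, A) = 16 - A (l(E, A) = -3 + (19 - A) = 16 - A)
z(F, s) = 13 (z(F, s) = 9 + sqrt((16 - F) + F) = 9 + sqrt(16) = 9 + 4 = 13)
322911 - z(134, 453) = 322911 - 1*13 = 322911 - 13 = 322898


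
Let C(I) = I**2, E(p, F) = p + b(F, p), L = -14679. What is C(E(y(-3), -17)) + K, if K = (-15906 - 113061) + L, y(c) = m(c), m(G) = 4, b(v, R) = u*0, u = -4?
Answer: -143630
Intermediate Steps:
b(v, R) = 0 (b(v, R) = -4*0 = 0)
y(c) = 4
E(p, F) = p (E(p, F) = p + 0 = p)
K = -143646 (K = (-15906 - 113061) - 14679 = -128967 - 14679 = -143646)
C(E(y(-3), -17)) + K = 4**2 - 143646 = 16 - 143646 = -143630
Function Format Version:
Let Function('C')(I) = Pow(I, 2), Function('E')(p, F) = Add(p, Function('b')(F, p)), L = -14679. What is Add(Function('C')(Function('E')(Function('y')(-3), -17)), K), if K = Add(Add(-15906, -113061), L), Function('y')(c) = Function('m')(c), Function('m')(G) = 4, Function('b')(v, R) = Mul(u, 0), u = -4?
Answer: -143630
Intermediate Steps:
Function('b')(v, R) = 0 (Function('b')(v, R) = Mul(-4, 0) = 0)
Function('y')(c) = 4
Function('E')(p, F) = p (Function('E')(p, F) = Add(p, 0) = p)
K = -143646 (K = Add(Add(-15906, -113061), -14679) = Add(-128967, -14679) = -143646)
Add(Function('C')(Function('E')(Function('y')(-3), -17)), K) = Add(Pow(4, 2), -143646) = Add(16, -143646) = -143630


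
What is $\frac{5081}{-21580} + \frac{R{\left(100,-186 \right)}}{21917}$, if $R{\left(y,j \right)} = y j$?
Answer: $- \frac{16540267}{15257060} \approx -1.0841$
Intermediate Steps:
$R{\left(y,j \right)} = j y$
$\frac{5081}{-21580} + \frac{R{\left(100,-186 \right)}}{21917} = \frac{5081}{-21580} + \frac{\left(-186\right) 100}{21917} = 5081 \left(- \frac{1}{21580}\right) - \frac{600}{707} = - \frac{5081}{21580} - \frac{600}{707} = - \frac{16540267}{15257060}$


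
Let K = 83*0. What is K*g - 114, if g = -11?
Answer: -114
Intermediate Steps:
K = 0
K*g - 114 = 0*(-11) - 114 = 0 - 114 = -114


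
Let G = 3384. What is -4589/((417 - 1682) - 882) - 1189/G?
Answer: 12976393/7265448 ≈ 1.7860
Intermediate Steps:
-4589/((417 - 1682) - 882) - 1189/G = -4589/((417 - 1682) - 882) - 1189/3384 = -4589/(-1265 - 882) - 1189*1/3384 = -4589/(-2147) - 1189/3384 = -4589*(-1/2147) - 1189/3384 = 4589/2147 - 1189/3384 = 12976393/7265448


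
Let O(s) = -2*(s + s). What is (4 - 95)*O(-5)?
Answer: -1820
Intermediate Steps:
O(s) = -4*s
(4 - 95)*O(-5) = (4 - 95)*(-4*(-5)) = -91*20 = -1820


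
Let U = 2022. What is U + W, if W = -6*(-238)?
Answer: 3450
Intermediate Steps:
W = 1428
U + W = 2022 + 1428 = 3450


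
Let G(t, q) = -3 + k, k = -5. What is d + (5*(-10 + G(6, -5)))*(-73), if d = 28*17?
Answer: 7046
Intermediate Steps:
d = 476
G(t, q) = -8 (G(t, q) = -3 - 5 = -8)
d + (5*(-10 + G(6, -5)))*(-73) = 476 + (5*(-10 - 8))*(-73) = 476 + (5*(-18))*(-73) = 476 - 90*(-73) = 476 + 6570 = 7046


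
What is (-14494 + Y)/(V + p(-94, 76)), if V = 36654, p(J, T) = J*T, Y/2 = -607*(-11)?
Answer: -114/2951 ≈ -0.038631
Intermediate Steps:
Y = 13354 (Y = 2*(-607*(-11)) = 2*6677 = 13354)
(-14494 + Y)/(V + p(-94, 76)) = (-14494 + 13354)/(36654 - 94*76) = -1140/(36654 - 7144) = -1140/29510 = -1140*1/29510 = -114/2951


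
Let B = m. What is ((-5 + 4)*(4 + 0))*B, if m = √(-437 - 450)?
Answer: -4*I*√887 ≈ -119.13*I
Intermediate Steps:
m = I*√887 (m = √(-887) = I*√887 ≈ 29.783*I)
B = I*√887 ≈ 29.783*I
((-5 + 4)*(4 + 0))*B = ((-5 + 4)*(4 + 0))*(I*√887) = (-1*4)*(I*√887) = -4*I*√887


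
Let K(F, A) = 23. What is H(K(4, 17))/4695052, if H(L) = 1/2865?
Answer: 1/13451323980 ≈ 7.4342e-11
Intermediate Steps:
H(L) = 1/2865
H(K(4, 17))/4695052 = (1/2865)/4695052 = (1/2865)*(1/4695052) = 1/13451323980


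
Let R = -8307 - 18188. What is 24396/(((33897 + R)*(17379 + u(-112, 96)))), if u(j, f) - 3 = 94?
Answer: 6099/32339338 ≈ 0.00018859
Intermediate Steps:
R = -26495
u(j, f) = 97 (u(j, f) = 3 + 94 = 97)
24396/(((33897 + R)*(17379 + u(-112, 96)))) = 24396/(((33897 - 26495)*(17379 + 97))) = 24396/((7402*17476)) = 24396/129357352 = 24396*(1/129357352) = 6099/32339338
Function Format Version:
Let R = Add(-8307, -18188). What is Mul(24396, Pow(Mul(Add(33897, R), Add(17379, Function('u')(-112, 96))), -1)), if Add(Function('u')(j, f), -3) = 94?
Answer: Rational(6099, 32339338) ≈ 0.00018859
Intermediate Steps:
R = -26495
Function('u')(j, f) = 97 (Function('u')(j, f) = Add(3, 94) = 97)
Mul(24396, Pow(Mul(Add(33897, R), Add(17379, Function('u')(-112, 96))), -1)) = Mul(24396, Pow(Mul(Add(33897, -26495), Add(17379, 97)), -1)) = Mul(24396, Pow(Mul(7402, 17476), -1)) = Mul(24396, Pow(129357352, -1)) = Mul(24396, Rational(1, 129357352)) = Rational(6099, 32339338)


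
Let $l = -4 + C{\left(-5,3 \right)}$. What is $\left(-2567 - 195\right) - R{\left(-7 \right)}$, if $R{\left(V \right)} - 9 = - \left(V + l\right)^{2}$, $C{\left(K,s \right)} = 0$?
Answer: $-2650$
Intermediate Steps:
$l = -4$ ($l = -4 + 0 = -4$)
$R{\left(V \right)} = 9 - \left(-4 + V\right)^{2}$ ($R{\left(V \right)} = 9 - \left(V - 4\right)^{2} = 9 - \left(-4 + V\right)^{2}$)
$\left(-2567 - 195\right) - R{\left(-7 \right)} = \left(-2567 - 195\right) - \left(9 - \left(-4 - 7\right)^{2}\right) = \left(-2567 - 195\right) - \left(9 - \left(-11\right)^{2}\right) = \left(-2567 - 195\right) - \left(9 - 121\right) = -2762 - \left(9 - 121\right) = -2762 - -112 = -2762 + 112 = -2650$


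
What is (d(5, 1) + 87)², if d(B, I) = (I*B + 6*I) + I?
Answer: 9801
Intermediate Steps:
d(B, I) = 7*I + B*I (d(B, I) = (B*I + 6*I) + I = (6*I + B*I) + I = 7*I + B*I)
(d(5, 1) + 87)² = (1*(7 + 5) + 87)² = (1*12 + 87)² = (12 + 87)² = 99² = 9801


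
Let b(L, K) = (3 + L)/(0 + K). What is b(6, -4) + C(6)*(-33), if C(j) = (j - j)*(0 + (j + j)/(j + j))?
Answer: -9/4 ≈ -2.2500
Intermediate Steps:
b(L, K) = (3 + L)/K
C(j) = 0 (C(j) = 0*(0 + (2*j)/((2*j))) = 0*(0 + (2*j)*(1/(2*j))) = 0*(0 + 1) = 0*1 = 0)
b(6, -4) + C(6)*(-33) = (3 + 6)/(-4) + 0*(-33) = -¼*9 + 0 = -9/4 + 0 = -9/4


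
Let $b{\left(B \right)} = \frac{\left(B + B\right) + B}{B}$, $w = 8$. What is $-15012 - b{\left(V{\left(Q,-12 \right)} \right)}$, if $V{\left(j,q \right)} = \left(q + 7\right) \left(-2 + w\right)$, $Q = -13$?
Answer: $-15015$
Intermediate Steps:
$V{\left(j,q \right)} = 42 + 6 q$ ($V{\left(j,q \right)} = \left(q + 7\right) \left(-2 + 8\right) = \left(7 + q\right) 6 = 42 + 6 q$)
$b{\left(B \right)} = 3$ ($b{\left(B \right)} = \frac{2 B + B}{B} = \frac{3 B}{B} = 3$)
$-15012 - b{\left(V{\left(Q,-12 \right)} \right)} = -15012 - 3 = -15015$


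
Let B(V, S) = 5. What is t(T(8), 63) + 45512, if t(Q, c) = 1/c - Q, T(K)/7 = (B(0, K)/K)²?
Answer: 183493423/4032 ≈ 45509.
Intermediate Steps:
T(K) = 175/K² (T(K) = 7*(5/K)² = 7*(25/K²) = 175/K²)
t(T(8), 63) + 45512 = (1/63 - 175/8²) + 45512 = (1/63 - 175/64) + 45512 = -10961/4032 + 45512 = 183493423/4032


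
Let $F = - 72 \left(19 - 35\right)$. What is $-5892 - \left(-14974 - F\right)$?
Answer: $10234$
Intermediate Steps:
$F = 1152$ ($F = \left(-72\right) \left(-16\right) = 1152$)
$-5892 - \left(-14974 - F\right) = -5892 - \left(-14974 - 1152\right) = -5892 - -16126 = -5892 + 16126 = 10234$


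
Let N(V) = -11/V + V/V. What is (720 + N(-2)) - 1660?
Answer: -1867/2 ≈ -933.50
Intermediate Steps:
N(V) = 1 - 11/V (N(V) = -11/V + 1 = 1 - 11/V)
(720 + N(-2)) - 1660 = (720 + (-11 - 2)/(-2)) - 1660 = (720 - 1/2*(-13)) - 1660 = (720 + 13/2) - 1660 = 1453/2 - 1660 = -1867/2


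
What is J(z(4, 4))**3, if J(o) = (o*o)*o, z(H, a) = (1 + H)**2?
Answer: 3814697265625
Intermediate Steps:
J(o) = o**3 (J(o) = o**2*o = o**3)
J(z(4, 4))**3 = (((1 + 4)**2)**3)**3 = ((5**2)**3)**3 = (25**3)**3 = 15625**3 = 3814697265625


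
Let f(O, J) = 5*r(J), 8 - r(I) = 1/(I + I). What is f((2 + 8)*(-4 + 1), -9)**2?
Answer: 525625/324 ≈ 1622.3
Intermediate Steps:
r(I) = 8 - 1/(2*I) (r(I) = 8 - 1/(I + I) = 8 - 1/(2*I))
f(O, J) = 40 - 5/(2*J) (f(O, J) = 5*(8 - 1/(2*J)) = 40 - 5/(2*J))
f((2 + 8)*(-4 + 1), -9)**2 = (40 - 5/2/(-9))**2 = (40 - 5/2*(-1/9))**2 = (40 + 5/18)**2 = (725/18)**2 = 525625/324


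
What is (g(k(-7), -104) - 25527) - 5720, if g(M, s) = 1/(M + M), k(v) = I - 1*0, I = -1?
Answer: -62495/2 ≈ -31248.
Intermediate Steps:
k(v) = -1 (k(v) = -1 - 1*0 = -1 + 0 = -1)
g(M, s) = 1/(2*M)
(g(k(-7), -104) - 25527) - 5720 = ((½)/(-1) - 25527) - 5720 = ((½)*(-1) - 25527) - 5720 = (-½ - 25527) - 5720 = -51055/2 - 5720 = -62495/2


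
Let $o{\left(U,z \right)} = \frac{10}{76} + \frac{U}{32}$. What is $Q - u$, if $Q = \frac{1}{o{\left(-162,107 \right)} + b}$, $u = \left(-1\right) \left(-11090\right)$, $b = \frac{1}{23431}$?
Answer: $- \frac{389518586874}{35122765} \approx -11090.0$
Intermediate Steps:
$b = \frac{1}{23431} \approx 4.2678 \cdot 10^{-5}$
$o{\left(U,z \right)} = \frac{5}{38} + \frac{U}{32}$ ($o{\left(U,z \right)} = 10 \cdot \frac{1}{76} + U \frac{1}{32} = \frac{5}{38} + \frac{U}{32}$)
$u = 11090$
$Q = - \frac{7123024}{35122765}$ ($Q = \frac{1}{\left(\frac{5}{38} + \frac{1}{32} \left(-162\right)\right) + \frac{1}{23431}} = \frac{1}{\left(\frac{5}{38} - \frac{81}{16}\right) + \frac{1}{23431}} = \frac{1}{- \frac{1499}{304} + \frac{1}{23431}} = \frac{1}{- \frac{35122765}{7123024}} = - \frac{7123024}{35122765} \approx -0.2028$)
$Q - u = - \frac{7123024}{35122765} - 11090 = - \frac{389518586874}{35122765}$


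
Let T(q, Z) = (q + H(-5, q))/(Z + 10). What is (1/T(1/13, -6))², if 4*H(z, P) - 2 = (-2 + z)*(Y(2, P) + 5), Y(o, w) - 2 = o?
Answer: 43264/622521 ≈ 0.069498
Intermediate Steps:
Y(o, w) = 2 + o
H(z, P) = -4 + 9*z/4 (H(z, P) = ½ + ((-2 + z)*((2 + 2) + 5))/4 = ½ + ((-2 + z)*(4 + 5))/4 = ½ + ((-2 + z)*9)/4 = ½ + (-18 + 9*z)/4 = ½ + (-9/2 + 9*z/4) = -4 + 9*z/4)
T(q, Z) = (-61/4 + q)/(10 + Z) (T(q, Z) = (q + (-4 + (9/4)*(-5)))/(Z + 10) = (q + (-4 - 45/4))/(10 + Z) = (q - 61/4)/(10 + Z) = (-61/4 + q)/(10 + Z))
(1/T(1/13, -6))² = (1/((-61/4 + 1/13)/(10 - 6)))² = (1/((-61/4 + 1/13)/4))² = (1/((¼)*(-789/52)))² = (1/(-789/208))² = (-208/789)² = 43264/622521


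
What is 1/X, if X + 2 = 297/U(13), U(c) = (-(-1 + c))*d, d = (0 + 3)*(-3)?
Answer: 4/3 ≈ 1.3333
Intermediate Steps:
d = -9 (d = 3*(-3) = -9)
U(c) = -9 + 9*c (U(c) = -(-1 + c)*(-9) = (1 - c)*(-9) = -9 + 9*c)
X = 3/4 (X = -2 + 297/(-9 + 9*13) = -2 + 297/(-9 + 117) = -2 + 297/108 = -2 + 297*(1/108) = -2 + 11/4 = 3/4 ≈ 0.75000)
1/X = 1/(3/4) = 4/3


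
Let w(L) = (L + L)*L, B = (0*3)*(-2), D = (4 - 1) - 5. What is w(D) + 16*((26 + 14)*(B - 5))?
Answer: -3192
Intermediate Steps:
D = -2 (D = 3 - 5 = -2)
B = 0 (B = 0*(-2) = 0)
w(L) = 2*L**2 (w(L) = (2*L)*L = 2*L**2)
w(D) + 16*((26 + 14)*(B - 5)) = 2*(-2)**2 + 16*((26 + 14)*(0 - 5)) = 2*4 + 16*(40*(-5)) = 8 + 16*(-200) = 8 - 3200 = -3192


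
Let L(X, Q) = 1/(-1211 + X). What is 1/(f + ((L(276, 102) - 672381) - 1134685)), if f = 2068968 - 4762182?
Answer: -935/4207761801 ≈ -2.2221e-7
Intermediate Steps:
f = -2693214
1/(f + ((L(276, 102) - 672381) - 1134685)) = 1/(-2693214 + ((1/(-1211 + 276) - 672381) - 1134685)) = 1/(-2693214 + ((1/(-935) - 672381) - 1134685)) = 1/(-2693214 + ((-1/935 - 672381) - 1134685)) = 1/(-2693214 + (-628676236/935 - 1134685)) = 1/(-2693214 - 1689606711/935) = 1/(-4207761801/935) = -935/4207761801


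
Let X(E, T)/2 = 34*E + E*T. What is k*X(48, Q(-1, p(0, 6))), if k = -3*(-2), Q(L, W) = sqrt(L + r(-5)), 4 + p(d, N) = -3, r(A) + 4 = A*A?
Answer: 19584 + 1152*sqrt(5) ≈ 22160.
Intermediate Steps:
r(A) = -4 + A**2 (r(A) = -4 + A*A = -4 + A**2)
p(d, N) = -7 (p(d, N) = -4 - 3 = -7)
Q(L, W) = sqrt(21 + L) (Q(L, W) = sqrt(L + (-4 + (-5)**2)) = sqrt(L + (-4 + 25)) = sqrt(L + 21) = sqrt(21 + L))
X(E, T) = 68*E + 2*E*T (X(E, T) = 2*(34*E + E*T) = 68*E + 2*E*T)
k = 6
k*X(48, Q(-1, p(0, 6))) = 6*(2*48*(34 + sqrt(21 - 1))) = 6*(2*48*(34 + sqrt(20))) = 6*(2*48*(34 + 2*sqrt(5))) = 6*(3264 + 192*sqrt(5)) = 19584 + 1152*sqrt(5)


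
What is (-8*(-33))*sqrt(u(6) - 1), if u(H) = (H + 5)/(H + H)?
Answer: 44*I*sqrt(3) ≈ 76.21*I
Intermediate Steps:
u(H) = (5 + H)/(2*H) (u(H) = (5 + H)/((2*H)) = (5 + H)*(1/(2*H)) = (5 + H)/(2*H))
(-8*(-33))*sqrt(u(6) - 1) = (-8*(-33))*sqrt((1/2)*(5 + 6)/6 - 1) = 264*sqrt((1/2)*(1/6)*11 - 1) = 264*sqrt(11/12 - 1) = 264*sqrt(-1/12) = 264*(I*sqrt(3)/6) = 44*I*sqrt(3)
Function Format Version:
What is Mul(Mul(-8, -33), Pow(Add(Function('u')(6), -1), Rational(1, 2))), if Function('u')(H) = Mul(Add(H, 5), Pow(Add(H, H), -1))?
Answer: Mul(44, I, Pow(3, Rational(1, 2))) ≈ Mul(76.210, I)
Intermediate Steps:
Function('u')(H) = Mul(Rational(1, 2), Pow(H, -1), Add(5, H)) (Function('u')(H) = Mul(Add(5, H), Pow(Mul(2, H), -1)) = Mul(Add(5, H), Mul(Rational(1, 2), Pow(H, -1))) = Mul(Rational(1, 2), Pow(H, -1), Add(5, H)))
Mul(Mul(-8, -33), Pow(Add(Function('u')(6), -1), Rational(1, 2))) = Mul(Mul(-8, -33), Pow(Add(Mul(Rational(1, 2), Pow(6, -1), Add(5, 6)), -1), Rational(1, 2))) = Mul(264, Pow(Add(Mul(Rational(1, 2), Rational(1, 6), 11), -1), Rational(1, 2))) = Mul(264, Pow(Add(Rational(11, 12), -1), Rational(1, 2))) = Mul(264, Pow(Rational(-1, 12), Rational(1, 2))) = Mul(264, Mul(Rational(1, 6), I, Pow(3, Rational(1, 2)))) = Mul(44, I, Pow(3, Rational(1, 2)))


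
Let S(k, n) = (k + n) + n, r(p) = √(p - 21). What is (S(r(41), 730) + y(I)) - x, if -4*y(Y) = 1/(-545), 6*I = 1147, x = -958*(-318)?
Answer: -660941119/2180 + 2*√5 ≈ -3.0318e+5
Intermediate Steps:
x = 304644
r(p) = √(-21 + p)
S(k, n) = k + 2*n
I = 1147/6 (I = (⅙)*1147 = 1147/6 ≈ 191.17)
y(Y) = 1/2180 (y(Y) = -¼/(-545) = -¼*(-1/545) = 1/2180)
(S(r(41), 730) + y(I)) - x = ((√(-21 + 41) + 2*730) + 1/2180) - 1*304644 = ((√20 + 1460) + 1/2180) - 304644 = ((2*√5 + 1460) + 1/2180) - 304644 = ((1460 + 2*√5) + 1/2180) - 304644 = (3182801/2180 + 2*√5) - 304644 = -660941119/2180 + 2*√5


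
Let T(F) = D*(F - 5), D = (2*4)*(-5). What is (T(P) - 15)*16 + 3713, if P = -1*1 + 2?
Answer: 6033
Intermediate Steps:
D = -40 (D = 8*(-5) = -40)
P = 1 (P = -1 + 2 = 1)
T(F) = 200 - 40*F (T(F) = -40*(F - 5) = -40*(-5 + F) = 200 - 40*F)
(T(P) - 15)*16 + 3713 = ((200 - 40*1) - 15)*16 + 3713 = ((200 - 40) - 15)*16 + 3713 = (160 - 15)*16 + 3713 = 145*16 + 3713 = 2320 + 3713 = 6033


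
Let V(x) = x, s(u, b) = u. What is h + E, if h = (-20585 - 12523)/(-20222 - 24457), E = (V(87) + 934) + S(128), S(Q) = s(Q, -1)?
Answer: 17123093/14893 ≈ 1149.7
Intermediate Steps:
S(Q) = Q
E = 1149 (E = (87 + 934) + 128 = 1021 + 128 = 1149)
h = 11036/14893 (h = -33108/(-44679) = -33108*(-1/44679) = 11036/14893 ≈ 0.74102)
h + E = 11036/14893 + 1149 = 17123093/14893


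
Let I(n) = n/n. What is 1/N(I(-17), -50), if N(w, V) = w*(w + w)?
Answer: ½ ≈ 0.50000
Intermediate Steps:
I(n) = 1
N(w, V) = 2*w² (N(w, V) = w*(2*w) = 2*w²)
1/N(I(-17), -50) = 1/(2*1²) = 1/(2*1) = 1/2 = ½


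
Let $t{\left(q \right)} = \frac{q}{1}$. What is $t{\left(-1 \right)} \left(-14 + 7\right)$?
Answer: $7$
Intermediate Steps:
$t{\left(q \right)} = q$ ($t{\left(q \right)} = q 1 = q$)
$t{\left(-1 \right)} \left(-14 + 7\right) = - (-14 + 7) = \left(-1\right) \left(-7\right) = 7$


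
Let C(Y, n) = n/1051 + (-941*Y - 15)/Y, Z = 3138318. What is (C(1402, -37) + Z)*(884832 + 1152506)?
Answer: 4709236719497985435/736751 ≈ 6.3919e+12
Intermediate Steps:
C(Y, n) = n/1051 + (-15 - 941*Y)/Y (C(Y, n) = n*(1/1051) + (-15 - 941*Y)/Y = n/1051 + (-15 - 941*Y)/Y)
(C(1402, -37) + Z)*(884832 + 1152506) = ((-941 - 15/1402 + (1/1051)*(-37)) + 3138318)*(884832 + 1152506) = ((-941 - 15*1/1402 - 37/1051) + 3138318)*2037338 = ((-941 - 15/1402 - 37/1051) + 3138318)*2037338 = (-1386633021/1473502 + 3138318)*2037338 = (4622931216615/1473502)*2037338 = 4709236719497985435/736751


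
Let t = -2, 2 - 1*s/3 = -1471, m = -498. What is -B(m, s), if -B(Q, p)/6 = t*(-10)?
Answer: 120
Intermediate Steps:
s = 4419 (s = 6 - 3*(-1471) = 6 + 4413 = 4419)
B(Q, p) = -120 (B(Q, p) = -(-12)*(-10) = -6*20 = -120)
-B(m, s) = -1*(-120) = 120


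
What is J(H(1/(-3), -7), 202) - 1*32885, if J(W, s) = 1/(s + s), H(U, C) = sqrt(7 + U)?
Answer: -13285539/404 ≈ -32885.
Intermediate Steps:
J(W, s) = 1/(2*s)
J(H(1/(-3), -7), 202) - 1*32885 = (1/2)/202 - 1*32885 = (1/2)*(1/202) - 32885 = 1/404 - 32885 = -13285539/404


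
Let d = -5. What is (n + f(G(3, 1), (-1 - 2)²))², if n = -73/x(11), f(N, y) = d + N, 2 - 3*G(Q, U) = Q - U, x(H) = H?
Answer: 16384/121 ≈ 135.41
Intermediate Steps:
G(Q, U) = ⅔ - Q/3 + U/3 (G(Q, U) = ⅔ - (Q - U)/3 = ⅔ + (-Q/3 + U/3) = ⅔ - Q/3 + U/3)
f(N, y) = -5 + N
n = -73/11 ≈ -6.6364
(n + f(G(3, 1), (-1 - 2)²))² = (-73/11 + (-5 + (⅔ - ⅓*3 + (⅓)*1)))² = (-73/11 + (-5 + (⅔ - 1 + ⅓)))² = (-73/11 + (-5 + 0))² = (-73/11 - 5)² = (-128/11)² = 16384/121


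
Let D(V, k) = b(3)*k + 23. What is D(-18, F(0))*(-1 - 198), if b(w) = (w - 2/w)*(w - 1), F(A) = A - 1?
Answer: -10945/3 ≈ -3648.3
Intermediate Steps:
F(A) = -1 + A
b(w) = (-1 + w)*(w - 2/w) (b(w) = (w - 2/w)*(-1 + w) = (-1 + w)*(w - 2/w))
D(V, k) = 23 + 14*k/3 (D(V, k) = (-2 + 3² - 1*3 + 2/3)*k + 23 = (-2 + 9 - 3 + 2*(⅓))*k + 23 = (-2 + 9 - 3 + ⅔)*k + 23 = 14*k/3 + 23 = 23 + 14*k/3)
D(-18, F(0))*(-1 - 198) = (23 + 14*(-1 + 0)/3)*(-1 - 198) = (23 + (14/3)*(-1))*(-199) = (23 - 14/3)*(-199) = (55/3)*(-199) = -10945/3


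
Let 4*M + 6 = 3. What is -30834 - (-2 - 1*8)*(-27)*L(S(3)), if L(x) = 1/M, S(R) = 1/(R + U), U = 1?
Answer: -30474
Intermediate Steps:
M = -3/4 (M = -3/2 + (1/4)*3 = -3/2 + 3/4 = -3/4 ≈ -0.75000)
S(R) = 1/(1 + R) (S(R) = 1/(R + 1) = 1/(1 + R))
L(x) = -4/3 (L(x) = 1/(-3/4) = -4/3)
-30834 - (-2 - 1*8)*(-27)*L(S(3)) = -30834 - (-2 - 1*8)*(-27)*(-4)/3 = -30834 - (-2 - 8)*(-27)*(-4)/3 = -30834 - (-10*(-27))*(-4)/3 = -30834 - 270*(-4)/3 = -30834 - 1*(-360) = -30834 + 360 = -30474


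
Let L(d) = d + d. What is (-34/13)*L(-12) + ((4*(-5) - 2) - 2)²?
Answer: 8304/13 ≈ 638.77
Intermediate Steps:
L(d) = 2*d
(-34/13)*L(-12) + ((4*(-5) - 2) - 2)² = (-34/13)*(2*(-12)) + ((4*(-5) - 2) - 2)² = -34*1/13*(-24) + ((-20 - 2) - 2)² = -34/13*(-24) + (-22 - 2)² = 816/13 + (-24)² = 816/13 + 576 = 8304/13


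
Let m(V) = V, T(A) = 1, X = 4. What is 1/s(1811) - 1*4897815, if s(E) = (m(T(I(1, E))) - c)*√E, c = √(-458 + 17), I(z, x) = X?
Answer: -4897815 + √1811*(1 + 21*I)/800462 ≈ -4.8978e+6 + 0.0011164*I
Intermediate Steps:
I(z, x) = 4
c = 21*I (c = √(-441) = 21*I ≈ 21.0*I)
s(E) = √E*(1 - 21*I) (s(E) = (1 - 21*I)*√E = √E*(1 - 21*I))
1/s(1811) - 1*4897815 = 1/(√1811*(1 - 21*I)) - 1*4897815 = √1811*(1 + 21*I)/800462 - 4897815 = -4897815 + √1811*(1 + 21*I)/800462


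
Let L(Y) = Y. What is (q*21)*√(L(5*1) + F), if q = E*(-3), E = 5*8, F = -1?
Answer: -5040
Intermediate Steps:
E = 40
q = -120 (q = 40*(-3) = -120)
(q*21)*√(L(5*1) + F) = (-120*21)*√(5*1 - 1) = -2520*√(5 - 1) = -2520*√4 = -2520*2 = -5040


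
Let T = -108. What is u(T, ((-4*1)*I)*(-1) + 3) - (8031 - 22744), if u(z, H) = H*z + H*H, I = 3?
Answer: 13318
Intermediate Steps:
u(z, H) = H² + H*z (u(z, H) = H*z + H² = H² + H*z)
u(T, ((-4*1)*I)*(-1) + 3) - (8031 - 22744) = ((-4*1*3)*(-1) + 3)*(((-4*1*3)*(-1) + 3) - 108) - (8031 - 22744) = (-4*3*(-1) + 3)*((-4*3*(-1) + 3) - 108) - 1*(-14713) = (-12*(-1) + 3)*((-12*(-1) + 3) - 108) + 14713 = (12 + 3)*((12 + 3) - 108) + 14713 = 15*(15 - 108) + 14713 = 15*(-93) + 14713 = -1395 + 14713 = 13318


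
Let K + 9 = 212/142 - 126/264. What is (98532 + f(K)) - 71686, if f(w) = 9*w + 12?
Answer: 83679905/3124 ≈ 26786.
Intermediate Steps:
K = -24943/3124 (K = -9 + (212/142 - 126/264) = -9 + (212*(1/142) - 126*1/264) = -9 + (106/71 - 21/44) = -9 + 3173/3124 = -24943/3124 ≈ -7.9843)
f(w) = 12 + 9*w
(98532 + f(K)) - 71686 = (98532 + (12 + 9*(-24943/3124))) - 71686 = (98532 + (12 - 224487/3124)) - 71686 = (98532 - 186999/3124) - 71686 = 307626969/3124 - 71686 = 83679905/3124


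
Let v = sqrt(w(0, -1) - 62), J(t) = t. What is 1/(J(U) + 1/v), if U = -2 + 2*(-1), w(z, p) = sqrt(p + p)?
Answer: -1/(4 - 1/sqrt(-62 + I*sqrt(2))) ≈ -0.24984 + 0.0079337*I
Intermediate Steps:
w(z, p) = sqrt(2)*sqrt(p) (w(z, p) = sqrt(2*p) = sqrt(2)*sqrt(p))
U = -4 (U = -2 - 2 = -4)
v = sqrt(-62 + I*sqrt(2)) (v = sqrt(sqrt(2)*sqrt(-1) - 62) = sqrt(sqrt(2)*I - 62) = sqrt(I*sqrt(2) - 62) = sqrt(-62 + I*sqrt(2)) ≈ 0.0898 + 7.8745*I)
1/(J(U) + 1/v) = 1/(-4 + 1/(sqrt(-62 + I*sqrt(2)))) = 1/(-4 + 1/sqrt(-62 + I*sqrt(2)))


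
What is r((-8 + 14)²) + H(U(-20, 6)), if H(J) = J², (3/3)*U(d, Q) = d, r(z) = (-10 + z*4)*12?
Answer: 2008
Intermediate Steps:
r(z) = -120 + 48*z (r(z) = (-10 + 4*z)*12 = -120 + 48*z)
U(d, Q) = d
r((-8 + 14)²) + H(U(-20, 6)) = (-120 + 48*(-8 + 14)²) + (-20)² = (-120 + 48*6²) + 400 = (-120 + 48*36) + 400 = (-120 + 1728) + 400 = 1608 + 400 = 2008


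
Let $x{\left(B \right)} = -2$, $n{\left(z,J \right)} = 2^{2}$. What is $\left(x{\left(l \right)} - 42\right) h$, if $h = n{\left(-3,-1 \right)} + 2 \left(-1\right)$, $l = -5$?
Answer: $-88$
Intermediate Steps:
$n{\left(z,J \right)} = 4$
$h = 2$ ($h = 4 + 2 \left(-1\right) = 4 - 2 = 2$)
$\left(x{\left(l \right)} - 42\right) h = \left(-2 - 42\right) 2 = \left(-44\right) 2 = -88$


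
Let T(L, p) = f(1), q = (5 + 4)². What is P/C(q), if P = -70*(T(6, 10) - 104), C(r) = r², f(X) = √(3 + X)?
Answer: 2380/2187 ≈ 1.0882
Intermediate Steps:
q = 81 (q = 9² = 81)
T(L, p) = 2 (T(L, p) = √(3 + 1) = √4 = 2)
P = 7140 (P = -70*(2 - 104) = -70*(-102) = 7140)
P/C(q) = 7140/(81²) = 7140/6561 = 7140*(1/6561) = 2380/2187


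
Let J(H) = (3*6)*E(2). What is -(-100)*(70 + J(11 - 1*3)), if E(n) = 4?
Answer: 14200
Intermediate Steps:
J(H) = 72 (J(H) = (3*6)*4 = 18*4 = 72)
-(-100)*(70 + J(11 - 1*3)) = -(-100)*(70 + 72) = -(-100)*142 = -1*(-14200) = 14200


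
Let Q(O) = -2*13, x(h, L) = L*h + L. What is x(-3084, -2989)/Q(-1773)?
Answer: -9215087/26 ≈ -3.5443e+5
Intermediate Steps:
x(h, L) = L + L*h
Q(O) = -26
x(-3084, -2989)/Q(-1773) = -2989*(1 - 3084)/(-26) = -2989*(-3083)*(-1/26) = 9215087*(-1/26) = -9215087/26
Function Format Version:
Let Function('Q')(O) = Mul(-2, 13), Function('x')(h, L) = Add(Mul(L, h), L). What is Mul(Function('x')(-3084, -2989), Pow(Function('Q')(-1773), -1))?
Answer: Rational(-9215087, 26) ≈ -3.5443e+5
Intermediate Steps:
Function('x')(h, L) = Add(L, Mul(L, h))
Function('Q')(O) = -26
Mul(Function('x')(-3084, -2989), Pow(Function('Q')(-1773), -1)) = Mul(Mul(-2989, Add(1, -3084)), Pow(-26, -1)) = Mul(Mul(-2989, -3083), Rational(-1, 26)) = Mul(9215087, Rational(-1, 26)) = Rational(-9215087, 26)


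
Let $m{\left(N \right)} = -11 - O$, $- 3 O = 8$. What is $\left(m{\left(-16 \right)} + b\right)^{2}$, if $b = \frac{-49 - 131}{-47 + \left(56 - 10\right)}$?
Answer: $\frac{265225}{9} \approx 29469.0$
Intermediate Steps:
$O = - \frac{8}{3}$ ($O = \left(- \frac{1}{3}\right) 8 = - \frac{8}{3} \approx -2.6667$)
$m{\left(N \right)} = - \frac{25}{3}$ ($m{\left(N \right)} = -11 - - \frac{8}{3} = -11 + \frac{8}{3} = - \frac{25}{3}$)
$b = 180$ ($b = - \frac{180}{-47 + 46} = - \frac{180}{-1} = \left(-180\right) \left(-1\right) = 180$)
$\left(m{\left(-16 \right)} + b\right)^{2} = \left(- \frac{25}{3} + 180\right)^{2} = \left(\frac{515}{3}\right)^{2} = \frac{265225}{9}$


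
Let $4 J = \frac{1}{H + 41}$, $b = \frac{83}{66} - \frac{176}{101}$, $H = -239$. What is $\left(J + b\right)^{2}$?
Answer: $\frac{1512976609}{6398720064} \approx 0.23645$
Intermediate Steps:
$b = - \frac{3233}{6666}$ ($b = 83 \cdot \frac{1}{66} - \frac{176}{101} = \frac{83}{66} - \frac{176}{101} = - \frac{3233}{6666} \approx -0.485$)
$J = - \frac{1}{792}$ ($J = \frac{1}{4 \left(-239 + 41\right)} = \frac{1}{4 \left(-198\right)} = \frac{1}{4} \left(- \frac{1}{198}\right) = - \frac{1}{792} \approx -0.0012626$)
$\left(J + b\right)^{2} = \left(- \frac{1}{792} - \frac{3233}{6666}\right)^{2} = \left(- \frac{38897}{79992}\right)^{2} = \frac{1512976609}{6398720064}$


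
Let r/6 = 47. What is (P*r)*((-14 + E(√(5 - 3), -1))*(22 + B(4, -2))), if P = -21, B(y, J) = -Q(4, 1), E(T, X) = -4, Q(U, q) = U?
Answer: 1918728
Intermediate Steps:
r = 282 (r = 6*47 = 282)
B(y, J) = -4 (B(y, J) = -1*4 = -4)
(P*r)*((-14 + E(√(5 - 3), -1))*(22 + B(4, -2))) = (-21*282)*((-14 - 4)*(22 - 4)) = -(-106596)*18 = -5922*(-324) = 1918728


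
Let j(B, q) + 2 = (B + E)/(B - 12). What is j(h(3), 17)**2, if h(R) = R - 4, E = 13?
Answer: 1444/169 ≈ 8.5444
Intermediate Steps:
h(R) = -4 + R
j(B, q) = -2 + (13 + B)/(-12 + B) (j(B, q) = -2 + (B + 13)/(B - 12) = -2 + (13 + B)/(-12 + B))
j(h(3), 17)**2 = ((37 - (-4 + 3))/(-12 + (-4 + 3)))**2 = ((37 - 1*(-1))/(-12 - 1))**2 = ((37 + 1)/(-13))**2 = (-1/13*38)**2 = (-38/13)**2 = 1444/169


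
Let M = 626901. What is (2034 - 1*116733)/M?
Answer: -38233/208967 ≈ -0.18296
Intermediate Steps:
(2034 - 1*116733)/M = (2034 - 1*116733)/626901 = (2034 - 116733)*(1/626901) = -114699*1/626901 = -38233/208967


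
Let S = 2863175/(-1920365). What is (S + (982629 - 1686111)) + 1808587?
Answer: 424440420030/384073 ≈ 1.1051e+6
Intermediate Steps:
S = -572635/384073 (S = 2863175*(-1/1920365) = -572635/384073 ≈ -1.4910)
(S + (982629 - 1686111)) + 1808587 = (-572635/384073 + (982629 - 1686111)) + 1808587 = (-572635/384073 - 703482) + 1808587 = -270189014821/384073 + 1808587 = 424440420030/384073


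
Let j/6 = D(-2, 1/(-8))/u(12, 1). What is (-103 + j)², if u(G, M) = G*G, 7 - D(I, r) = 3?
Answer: 380689/36 ≈ 10575.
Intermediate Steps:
D(I, r) = 4 (D(I, r) = 7 - 1*3 = 7 - 3 = 4)
u(G, M) = G²
j = ⅙ (j = 6*(4/(12²)) = 6*(4/144) = 6*(4*(1/144)) = 6*(1/36) = ⅙ ≈ 0.16667)
(-103 + j)² = (-103 + ⅙)² = (-617/6)² = 380689/36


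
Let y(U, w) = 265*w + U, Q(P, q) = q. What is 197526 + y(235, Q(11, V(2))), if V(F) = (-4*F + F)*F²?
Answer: 191401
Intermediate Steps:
V(F) = -3*F³ (V(F) = (-3*F)*F² = -3*F³)
y(U, w) = U + 265*w
197526 + y(235, Q(11, V(2))) = 197526 + (235 + 265*(-3*2³)) = 197526 + (235 + 265*(-3*8)) = 197526 + (235 + 265*(-24)) = 197526 + (235 - 6360) = 197526 - 6125 = 191401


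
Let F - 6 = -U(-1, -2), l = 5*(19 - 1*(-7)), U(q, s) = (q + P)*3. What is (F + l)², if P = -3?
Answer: 21904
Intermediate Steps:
U(q, s) = -9 + 3*q (U(q, s) = (q - 3)*3 = (-3 + q)*3 = -9 + 3*q)
l = 130 (l = 5*(19 + 7) = 5*26 = 130)
F = 18 (F = 6 - (-9 + 3*(-1)) = 6 - (-9 - 3) = 6 - 1*(-12) = 6 + 12 = 18)
(F + l)² = (18 + 130)² = 148² = 21904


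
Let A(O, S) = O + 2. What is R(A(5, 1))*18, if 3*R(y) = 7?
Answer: 42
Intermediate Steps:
A(O, S) = 2 + O
R(y) = 7/3 (R(y) = (⅓)*7 = 7/3)
R(A(5, 1))*18 = (7/3)*18 = 42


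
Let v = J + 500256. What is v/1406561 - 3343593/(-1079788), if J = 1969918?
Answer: 7370231756785/1518787689068 ≈ 4.8527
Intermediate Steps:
v = 2470174 (v = 1969918 + 500256 = 2470174)
v/1406561 - 3343593/(-1079788) = 2470174/1406561 - 3343593/(-1079788) = 2470174*(1/1406561) - 3343593*(-1/1079788) = 2470174/1406561 + 3343593/1079788 = 7370231756785/1518787689068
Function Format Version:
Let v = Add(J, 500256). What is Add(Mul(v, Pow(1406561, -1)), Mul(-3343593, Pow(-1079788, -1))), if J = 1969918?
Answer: Rational(7370231756785, 1518787689068) ≈ 4.8527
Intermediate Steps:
v = 2470174 (v = Add(1969918, 500256) = 2470174)
Add(Mul(v, Pow(1406561, -1)), Mul(-3343593, Pow(-1079788, -1))) = Add(Mul(2470174, Pow(1406561, -1)), Mul(-3343593, Pow(-1079788, -1))) = Add(Mul(2470174, Rational(1, 1406561)), Mul(-3343593, Rational(-1, 1079788))) = Add(Rational(2470174, 1406561), Rational(3343593, 1079788)) = Rational(7370231756785, 1518787689068)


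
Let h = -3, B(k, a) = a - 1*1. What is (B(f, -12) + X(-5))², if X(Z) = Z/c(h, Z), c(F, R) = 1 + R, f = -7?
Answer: 2209/16 ≈ 138.06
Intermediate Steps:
B(k, a) = -1 + a (B(k, a) = a - 1 = -1 + a)
X(Z) = Z/(1 + Z)
(B(f, -12) + X(-5))² = ((-1 - 12) - 5/(1 - 5))² = (-13 - 5/(-4))² = (-13 - 5*(-¼))² = (-13 + 5/4)² = (-47/4)² = 2209/16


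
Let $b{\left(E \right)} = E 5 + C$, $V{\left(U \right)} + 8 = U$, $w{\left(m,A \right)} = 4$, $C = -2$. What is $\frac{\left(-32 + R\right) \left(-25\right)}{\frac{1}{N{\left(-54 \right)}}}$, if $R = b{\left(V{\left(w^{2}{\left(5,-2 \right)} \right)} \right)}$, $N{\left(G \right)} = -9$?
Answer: $1350$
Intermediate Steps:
$V{\left(U \right)} = -8 + U$
$b{\left(E \right)} = -2 + 5 E$ ($b{\left(E \right)} = E 5 - 2 = 5 E - 2 = -2 + 5 E$)
$R = 38$ ($R = -2 + 5 \left(-8 + 4^{2}\right) = -2 + 5 \left(-8 + 16\right) = -2 + 5 \cdot 8 = -2 + 40 = 38$)
$\frac{\left(-32 + R\right) \left(-25\right)}{\frac{1}{N{\left(-54 \right)}}} = \frac{\left(-32 + 38\right) \left(-25\right)}{\frac{1}{-9}} = \frac{6 \left(-25\right)}{- \frac{1}{9}} = \left(-150\right) \left(-9\right) = 1350$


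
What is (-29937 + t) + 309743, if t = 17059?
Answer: 296865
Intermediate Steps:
(-29937 + t) + 309743 = (-29937 + 17059) + 309743 = -12878 + 309743 = 296865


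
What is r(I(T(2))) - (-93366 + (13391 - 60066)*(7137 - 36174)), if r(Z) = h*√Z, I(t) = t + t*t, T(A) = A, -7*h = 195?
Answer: -1355208609 - 195*√6/7 ≈ -1.3552e+9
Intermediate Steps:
h = -195/7 (h = -⅐*195 = -195/7 ≈ -27.857)
I(t) = t + t²
r(Z) = -195*√Z/7
r(I(T(2))) - (-93366 + (13391 - 60066)*(7137 - 36174)) = -195*√2*√(1 + 2)/7 - (-93366 + (13391 - 60066)*(7137 - 36174)) = -195*√6/7 - (-93366 - 46675*(-29037)) = -195*√6/7 - (-93366 + 1355301975) = -195*√6/7 - 1*1355208609 = -195*√6/7 - 1355208609 = -1355208609 - 195*√6/7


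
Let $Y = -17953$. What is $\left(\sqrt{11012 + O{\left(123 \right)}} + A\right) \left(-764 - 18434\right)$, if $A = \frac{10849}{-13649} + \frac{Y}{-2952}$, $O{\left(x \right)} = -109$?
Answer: $- \frac{2044723776151}{20145924} - 19198 \sqrt{10903} \approx -2.1061 \cdot 10^{6}$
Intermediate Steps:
$A = \frac{213014249}{40291848}$ ($A = \frac{10849}{-13649} - \frac{17953}{-2952} = 10849 \left(- \frac{1}{13649}\right) - - \frac{17953}{2952} = - \frac{10849}{13649} + \frac{17953}{2952} = \frac{213014249}{40291848} \approx 5.2868$)
$\left(\sqrt{11012 + O{\left(123 \right)}} + A\right) \left(-764 - 18434\right) = \left(\sqrt{11012 - 109} + \frac{213014249}{40291848}\right) \left(-764 - 18434\right) = \left(\sqrt{10903} + \frac{213014249}{40291848}\right) \left(-19198\right) = \left(\frac{213014249}{40291848} + \sqrt{10903}\right) \left(-19198\right) = - \frac{2044723776151}{20145924} - 19198 \sqrt{10903}$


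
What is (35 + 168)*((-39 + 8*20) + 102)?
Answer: 45269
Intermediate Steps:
(35 + 168)*((-39 + 8*20) + 102) = 203*((-39 + 160) + 102) = 203*(121 + 102) = 203*223 = 45269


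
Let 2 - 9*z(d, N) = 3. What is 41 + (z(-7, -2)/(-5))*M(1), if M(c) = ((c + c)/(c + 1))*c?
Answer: 1846/45 ≈ 41.022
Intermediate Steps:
z(d, N) = -⅑ (z(d, N) = 2/9 - ⅑*3 = 2/9 - ⅓ = -⅑)
M(c) = 2*c²/(1 + c) (M(c) = ((2*c)/(1 + c))*c = (2*c/(1 + c))*c = 2*c²/(1 + c))
41 + (z(-7, -2)/(-5))*M(1) = 41 + (-⅑/(-5))*(2*1²/(1 + 1)) = 41 + (-⅑*(-⅕))*(2*1/2) = 41 + (2*1*(½))/45 = 41 + (1/45)*1 = 41 + 1/45 = 1846/45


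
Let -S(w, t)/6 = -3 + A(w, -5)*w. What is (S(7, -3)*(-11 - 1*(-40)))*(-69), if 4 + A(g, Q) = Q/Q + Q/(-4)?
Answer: -366183/2 ≈ -1.8309e+5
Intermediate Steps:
A(g, Q) = -3 - Q/4 (A(g, Q) = -4 + (Q/Q + Q/(-4)) = -4 + (1 + Q*(-1/4)) = -4 + (1 - Q/4) = -3 - Q/4)
S(w, t) = 18 + 21*w/2 (S(w, t) = -6*(-3 + (-3 - 1/4*(-5))*w) = -6*(-3 + (-3 + 5/4)*w) = -6*(-3 - 7*w/4) = 18 + 21*w/2)
(S(7, -3)*(-11 - 1*(-40)))*(-69) = ((18 + (21/2)*7)*(-11 - 1*(-40)))*(-69) = ((18 + 147/2)*(-11 + 40))*(-69) = ((183/2)*29)*(-69) = (5307/2)*(-69) = -366183/2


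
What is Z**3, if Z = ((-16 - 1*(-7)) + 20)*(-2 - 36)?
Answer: -73034632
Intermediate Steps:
Z = -418 (Z = ((-16 + 7) + 20)*(-38) = (-9 + 20)*(-38) = 11*(-38) = -418)
Z**3 = (-418)**3 = -73034632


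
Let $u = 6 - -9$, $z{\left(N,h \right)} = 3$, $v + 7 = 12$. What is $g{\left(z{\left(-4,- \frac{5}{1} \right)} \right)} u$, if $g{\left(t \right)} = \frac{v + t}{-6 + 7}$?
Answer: $120$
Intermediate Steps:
$v = 5$ ($v = -7 + 12 = 5$)
$g{\left(t \right)} = 5 + t$ ($g{\left(t \right)} = \frac{5 + t}{-6 + 7} = \frac{5 + t}{1} = \left(5 + t\right) 1 = 5 + t$)
$u = 15$ ($u = 6 + 9 = 15$)
$g{\left(z{\left(-4,- \frac{5}{1} \right)} \right)} u = \left(5 + 3\right) 15 = 8 \cdot 15 = 120$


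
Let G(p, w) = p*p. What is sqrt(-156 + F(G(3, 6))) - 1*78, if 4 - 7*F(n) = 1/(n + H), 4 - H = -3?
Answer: -78 + I*sqrt(2487)/4 ≈ -78.0 + 12.467*I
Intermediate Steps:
G(p, w) = p**2
H = 7 (H = 4 - 1*(-3) = 4 + 3 = 7)
F(n) = 4/7 - 1/(7*(7 + n)) (F(n) = 4/7 - 1/(7*(n + 7)) = 4/7 - 1/(7*(7 + n)))
sqrt(-156 + F(G(3, 6))) - 1*78 = sqrt(-156 + (27 + 4*3**2)/(7*(7 + 3**2))) - 1*78 = sqrt(-156 + (27 + 4*9)/(7*(7 + 9))) - 78 = sqrt(-156 + (1/7)*(27 + 36)/16) - 78 = sqrt(-156 + (1/7)*(1/16)*63) - 78 = sqrt(-156 + 9/16) - 78 = sqrt(-2487/16) - 78 = I*sqrt(2487)/4 - 78 = -78 + I*sqrt(2487)/4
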